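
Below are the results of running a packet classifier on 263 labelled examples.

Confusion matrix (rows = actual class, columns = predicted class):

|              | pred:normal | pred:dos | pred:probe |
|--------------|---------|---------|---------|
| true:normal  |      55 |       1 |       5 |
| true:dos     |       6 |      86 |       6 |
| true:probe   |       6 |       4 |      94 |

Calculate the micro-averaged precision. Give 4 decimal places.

0.8935

Micro-averaging pools counts across classes: ΣTP=235, ΣFP=28, ΣFN=28.
Micro-precision = TP/(TP+FP) on pooled counts = 0.8935 (equals overall accuracy in single-label multiclass).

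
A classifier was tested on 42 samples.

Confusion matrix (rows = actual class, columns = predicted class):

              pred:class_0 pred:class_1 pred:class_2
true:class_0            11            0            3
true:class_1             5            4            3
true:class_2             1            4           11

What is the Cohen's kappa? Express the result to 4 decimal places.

0.4197

Observed agreement pₒ = trace/N = 26/42 = 0.61905
Expected agreement pₑ = Σ (rowᵢ·colᵢ)/N² = (14·17 + 12·8 + 16·17)/42² = 0.34354
κ = (pₒ − pₑ)/(1 − pₑ) = (0.61905 − 0.34354)/(1 − 0.34354) = 0.4197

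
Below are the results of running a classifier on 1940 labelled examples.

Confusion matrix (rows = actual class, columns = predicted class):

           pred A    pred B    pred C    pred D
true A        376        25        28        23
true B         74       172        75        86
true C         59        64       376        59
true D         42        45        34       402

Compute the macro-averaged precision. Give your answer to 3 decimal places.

0.671

Per-class precision (TP/(TP+FP)):
  A: TP=376, FP=74+59+42=175 → 376/551 = 0.6824
  B: TP=172, FP=25+64+45=134 → 172/306 = 0.5621
  C: TP=376, FP=28+75+34=137 → 376/513 = 0.7329
  D: TP=402, FP=23+86+59=168 → 402/570 = 0.7053
Macro-precision = mean = (0.6824 + 0.5621 + 0.7329 + 0.7053) / 4 = 0.671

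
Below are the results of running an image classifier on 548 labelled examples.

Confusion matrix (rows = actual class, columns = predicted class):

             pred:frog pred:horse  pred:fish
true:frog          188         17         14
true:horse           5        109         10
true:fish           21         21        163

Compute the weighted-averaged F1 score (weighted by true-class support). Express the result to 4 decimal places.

0.8402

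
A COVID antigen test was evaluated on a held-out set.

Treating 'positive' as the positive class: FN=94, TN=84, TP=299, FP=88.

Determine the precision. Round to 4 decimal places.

Precision = TP/(TP+FP) = 299/(299+88) = 299/387 = 0.7726

0.7726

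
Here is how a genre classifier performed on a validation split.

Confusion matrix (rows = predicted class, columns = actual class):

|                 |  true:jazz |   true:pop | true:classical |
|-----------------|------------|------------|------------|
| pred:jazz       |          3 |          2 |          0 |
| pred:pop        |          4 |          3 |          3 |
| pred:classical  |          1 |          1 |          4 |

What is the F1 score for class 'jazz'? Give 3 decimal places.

F1 score = 2·TP/(2·TP+FP+FN).
jazz: TP=3, FP=2+0=2, FN=4+1=5 → 6/13 = 0.4615

0.462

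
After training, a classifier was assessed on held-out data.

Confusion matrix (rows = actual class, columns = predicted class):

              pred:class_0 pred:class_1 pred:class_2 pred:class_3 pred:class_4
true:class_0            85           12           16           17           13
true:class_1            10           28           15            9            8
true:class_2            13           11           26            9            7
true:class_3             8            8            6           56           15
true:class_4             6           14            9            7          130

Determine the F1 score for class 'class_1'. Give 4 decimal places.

Treat 'class_1' as positive and all other classes as negative.
F1 score = 2·TP/(2·TP+FP+FN).
class_1: TP=28, FP=12+11+8+14=45, FN=10+15+9+8=42 → 56/143 = 0.39161

0.3916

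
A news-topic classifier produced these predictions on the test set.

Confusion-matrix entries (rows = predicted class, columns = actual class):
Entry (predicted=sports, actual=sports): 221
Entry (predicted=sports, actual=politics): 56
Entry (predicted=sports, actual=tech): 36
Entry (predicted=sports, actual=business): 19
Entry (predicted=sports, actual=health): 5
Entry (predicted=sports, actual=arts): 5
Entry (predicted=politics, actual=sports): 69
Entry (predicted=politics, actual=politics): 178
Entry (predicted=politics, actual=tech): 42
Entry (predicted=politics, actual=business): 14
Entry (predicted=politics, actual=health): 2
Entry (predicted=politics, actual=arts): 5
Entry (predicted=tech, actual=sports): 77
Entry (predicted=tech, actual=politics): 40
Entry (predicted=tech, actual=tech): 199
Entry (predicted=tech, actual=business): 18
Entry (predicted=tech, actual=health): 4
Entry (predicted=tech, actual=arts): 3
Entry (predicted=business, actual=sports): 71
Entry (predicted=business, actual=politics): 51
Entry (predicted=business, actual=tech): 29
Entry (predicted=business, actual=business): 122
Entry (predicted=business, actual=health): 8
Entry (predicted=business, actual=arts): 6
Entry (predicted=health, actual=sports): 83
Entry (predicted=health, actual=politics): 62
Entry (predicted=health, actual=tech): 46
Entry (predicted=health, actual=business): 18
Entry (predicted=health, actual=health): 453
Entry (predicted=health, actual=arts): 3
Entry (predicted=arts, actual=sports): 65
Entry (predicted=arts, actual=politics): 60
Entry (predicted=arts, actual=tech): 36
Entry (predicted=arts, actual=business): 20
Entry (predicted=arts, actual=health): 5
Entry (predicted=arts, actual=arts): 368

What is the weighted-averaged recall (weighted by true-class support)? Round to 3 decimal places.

Per-class recall (TP/(TP+FN)):
  sports: TP=221, FN=69+77+71+83+65=365 → 221/586 = 0.3771
  politics: TP=178, FN=56+40+51+62+60=269 → 178/447 = 0.3982
  tech: TP=199, FN=36+42+29+46+36=189 → 199/388 = 0.5129
  business: TP=122, FN=19+14+18+18+20=89 → 122/211 = 0.5782
  health: TP=453, FN=5+2+4+8+5=24 → 453/477 = 0.9497
  arts: TP=368, FN=5+5+3+6+3=22 → 368/390 = 0.9436
Weighted-recall = Σ (supportᵢ/N)·recallᵢ with N=2499: (586/2499)·0.3771 + (447/2499)·0.3982 + (388/2499)·0.5129 + (211/2499)·0.5782 + (477/2499)·0.9497 + (390/2499)·0.9436 = 0.617

0.617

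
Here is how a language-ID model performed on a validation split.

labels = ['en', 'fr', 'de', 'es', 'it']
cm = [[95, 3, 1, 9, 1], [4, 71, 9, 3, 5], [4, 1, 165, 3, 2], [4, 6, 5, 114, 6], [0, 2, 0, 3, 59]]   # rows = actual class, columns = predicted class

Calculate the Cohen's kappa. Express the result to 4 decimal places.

0.8414

Observed agreement pₒ = trace/N = 504/575 = 0.87652
Expected agreement pₑ = Σ (rowᵢ·colᵢ)/N² = (109·107 + 92·83 + 175·180 + 135·132 + 64·73)/575² = 0.22167
κ = (pₒ − pₑ)/(1 − pₑ) = (0.87652 − 0.22167)/(1 − 0.22167) = 0.8414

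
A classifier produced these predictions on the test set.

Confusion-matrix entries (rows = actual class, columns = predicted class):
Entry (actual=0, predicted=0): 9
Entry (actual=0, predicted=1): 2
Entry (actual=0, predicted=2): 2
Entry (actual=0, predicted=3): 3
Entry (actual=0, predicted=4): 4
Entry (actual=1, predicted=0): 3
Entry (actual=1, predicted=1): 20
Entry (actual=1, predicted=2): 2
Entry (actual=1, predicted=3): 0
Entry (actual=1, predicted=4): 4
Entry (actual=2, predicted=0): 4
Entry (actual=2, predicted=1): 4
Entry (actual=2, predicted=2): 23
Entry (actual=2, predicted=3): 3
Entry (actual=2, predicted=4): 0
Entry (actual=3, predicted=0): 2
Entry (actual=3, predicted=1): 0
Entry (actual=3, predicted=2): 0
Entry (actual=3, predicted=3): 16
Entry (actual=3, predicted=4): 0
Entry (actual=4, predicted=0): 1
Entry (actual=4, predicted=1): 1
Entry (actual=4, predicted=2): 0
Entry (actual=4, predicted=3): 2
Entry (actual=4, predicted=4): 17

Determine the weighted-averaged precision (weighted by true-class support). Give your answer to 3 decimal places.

Per-class precision (TP/(TP+FP)):
  0: TP=9, FP=3+4+2+1=10 → 9/19 = 0.4737
  1: TP=20, FP=2+4+0+1=7 → 20/27 = 0.7407
  2: TP=23, FP=2+2+0+0=4 → 23/27 = 0.8519
  3: TP=16, FP=3+0+3+2=8 → 16/24 = 0.6667
  4: TP=17, FP=4+4+0+0=8 → 17/25 = 0.6800
Weighted-precision = Σ (supportᵢ/N)·precisionᵢ with N=122: (20/122)·0.4737 + (29/122)·0.7407 + (34/122)·0.8519 + (18/122)·0.6667 + (21/122)·0.6800 = 0.707

0.707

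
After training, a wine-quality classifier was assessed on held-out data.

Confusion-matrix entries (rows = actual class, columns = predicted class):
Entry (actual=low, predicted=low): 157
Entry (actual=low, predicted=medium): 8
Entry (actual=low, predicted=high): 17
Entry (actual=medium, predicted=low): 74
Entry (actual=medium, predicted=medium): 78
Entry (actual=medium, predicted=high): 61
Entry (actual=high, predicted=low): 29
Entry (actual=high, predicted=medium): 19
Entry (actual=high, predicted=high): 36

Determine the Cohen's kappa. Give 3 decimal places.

0.337

Observed agreement pₒ = trace/N = 271/479 = 0.5658
Expected agreement pₑ = Σ (rowᵢ·colᵢ)/N² = (182·260 + 213·105 + 84·114)/479² = 0.3455
κ = (pₒ − pₑ)/(1 − pₑ) = (0.5658 − 0.3455)/(1 − 0.3455) = 0.337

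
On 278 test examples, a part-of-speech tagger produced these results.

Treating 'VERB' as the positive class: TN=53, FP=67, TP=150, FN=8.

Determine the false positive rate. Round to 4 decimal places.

0.5583

FPR = FP/(FP+TN) = 67/(67+53) = 0.5583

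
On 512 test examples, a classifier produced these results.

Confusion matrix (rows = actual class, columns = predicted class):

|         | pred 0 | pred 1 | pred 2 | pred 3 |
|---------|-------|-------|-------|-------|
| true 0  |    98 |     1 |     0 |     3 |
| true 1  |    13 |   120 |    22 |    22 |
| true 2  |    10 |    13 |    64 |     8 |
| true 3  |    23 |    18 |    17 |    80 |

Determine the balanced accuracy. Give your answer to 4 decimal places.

0.7230

Balanced accuracy = mean of per-class recall.
  0: recall = 98/102 = 0.96078
  1: recall = 120/177 = 0.67797
  2: recall = 64/95 = 0.67368
  3: recall = 80/138 = 0.57971
Mean = (0.96078 + 0.67797 + 0.67368 + 0.57971) / 4 = 0.7230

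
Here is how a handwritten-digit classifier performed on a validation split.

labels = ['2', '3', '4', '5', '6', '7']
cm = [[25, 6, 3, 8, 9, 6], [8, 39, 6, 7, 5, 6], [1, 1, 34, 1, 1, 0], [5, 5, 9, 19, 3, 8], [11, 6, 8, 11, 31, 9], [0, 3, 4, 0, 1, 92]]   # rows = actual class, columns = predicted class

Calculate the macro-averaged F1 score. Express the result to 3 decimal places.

Per-class F1 score (2·TP/(2·TP+FP+FN)):
  2: TP=25, FP=8+1+5+11+0=25, FN=6+3+8+9+6=32 → 50/107 = 0.4673
  3: TP=39, FP=6+1+5+6+3=21, FN=8+6+7+5+6=32 → 78/131 = 0.5954
  4: TP=34, FP=3+6+9+8+4=30, FN=1+1+1+1+0=4 → 68/102 = 0.6667
  5: TP=19, FP=8+7+1+11+0=27, FN=5+5+9+3+8=30 → 38/95 = 0.4000
  6: TP=31, FP=9+5+1+3+1=19, FN=11+6+8+11+9=45 → 62/126 = 0.4921
  7: TP=92, FP=6+6+0+8+9=29, FN=0+3+4+0+1=8 → 184/221 = 0.8326
Macro-F1 score = mean = (0.4673 + 0.5954 + 0.6667 + 0.4000 + 0.4921 + 0.8326) / 6 = 0.576

0.576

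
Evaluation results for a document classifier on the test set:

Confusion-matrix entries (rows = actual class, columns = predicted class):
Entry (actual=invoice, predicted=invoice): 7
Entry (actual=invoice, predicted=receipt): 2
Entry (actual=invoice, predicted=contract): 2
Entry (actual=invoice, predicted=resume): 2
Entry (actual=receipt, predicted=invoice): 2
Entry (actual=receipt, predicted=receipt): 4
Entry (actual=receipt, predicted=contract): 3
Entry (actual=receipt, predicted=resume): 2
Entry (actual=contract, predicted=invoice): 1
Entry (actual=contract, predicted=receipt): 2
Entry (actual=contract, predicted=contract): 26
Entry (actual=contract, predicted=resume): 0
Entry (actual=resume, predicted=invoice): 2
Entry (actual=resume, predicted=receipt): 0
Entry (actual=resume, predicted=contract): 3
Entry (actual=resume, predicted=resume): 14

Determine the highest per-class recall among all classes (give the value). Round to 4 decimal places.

0.8966

Per-class recall (TP/(TP+FN)):
  invoice: TP=7, FN=2+2+2=6 → 7/13 = 0.53846
  receipt: TP=4, FN=2+3+2=7 → 4/11 = 0.36364
  contract: TP=26, FN=1+2+0=3 → 26/29 = 0.89655
  resume: TP=14, FN=2+0+3=5 → 14/19 = 0.73684
Highest is class 'contract' with recall = 0.8966.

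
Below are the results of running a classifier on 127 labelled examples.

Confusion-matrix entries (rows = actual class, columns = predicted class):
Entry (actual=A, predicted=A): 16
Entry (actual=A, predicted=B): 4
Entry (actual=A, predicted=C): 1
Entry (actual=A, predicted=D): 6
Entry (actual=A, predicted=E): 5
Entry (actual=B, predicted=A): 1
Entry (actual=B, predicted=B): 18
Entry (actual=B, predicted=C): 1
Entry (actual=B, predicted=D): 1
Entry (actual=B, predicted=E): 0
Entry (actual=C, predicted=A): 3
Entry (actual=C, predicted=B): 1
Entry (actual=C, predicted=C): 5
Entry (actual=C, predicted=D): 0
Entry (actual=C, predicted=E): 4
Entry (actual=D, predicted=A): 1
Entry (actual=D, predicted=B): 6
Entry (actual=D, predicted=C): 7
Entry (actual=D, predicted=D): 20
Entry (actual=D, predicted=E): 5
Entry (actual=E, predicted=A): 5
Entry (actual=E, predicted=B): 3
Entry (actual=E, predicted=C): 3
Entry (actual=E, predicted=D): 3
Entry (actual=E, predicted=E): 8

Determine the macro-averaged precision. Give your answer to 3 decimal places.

0.500

Per-class precision (TP/(TP+FP)):
  A: TP=16, FP=1+3+1+5=10 → 16/26 = 0.6154
  B: TP=18, FP=4+1+6+3=14 → 18/32 = 0.5625
  C: TP=5, FP=1+1+7+3=12 → 5/17 = 0.2941
  D: TP=20, FP=6+1+0+3=10 → 20/30 = 0.6667
  E: TP=8, FP=5+0+4+5=14 → 8/22 = 0.3636
Macro-precision = mean = (0.6154 + 0.5625 + 0.2941 + 0.6667 + 0.3636) / 5 = 0.500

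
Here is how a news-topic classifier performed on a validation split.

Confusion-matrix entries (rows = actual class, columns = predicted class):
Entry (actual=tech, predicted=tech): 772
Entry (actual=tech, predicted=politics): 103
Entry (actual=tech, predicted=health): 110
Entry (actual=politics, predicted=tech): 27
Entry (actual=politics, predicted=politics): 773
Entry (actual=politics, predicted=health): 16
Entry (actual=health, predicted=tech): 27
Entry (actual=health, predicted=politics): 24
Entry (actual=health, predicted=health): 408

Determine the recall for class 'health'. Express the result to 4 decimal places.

One-vs-rest for 'health': TP = diagonal; FP = other classes predicted 'health'; FN = 'health' predicted as other.
recall = TP/(TP+FN).
health: TP=408, FN=27+24=51 → 408/459 = 0.88889

0.8889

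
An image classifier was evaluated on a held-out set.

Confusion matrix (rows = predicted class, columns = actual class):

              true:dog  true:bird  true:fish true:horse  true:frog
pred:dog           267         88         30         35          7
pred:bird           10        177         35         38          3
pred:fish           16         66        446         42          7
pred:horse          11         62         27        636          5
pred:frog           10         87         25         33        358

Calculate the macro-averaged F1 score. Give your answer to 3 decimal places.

Per-class F1 score (2·TP/(2·TP+FP+FN)):
  dog: TP=267, FP=88+30+35+7=160, FN=10+16+11+10=47 → 534/741 = 0.7206
  bird: TP=177, FP=10+35+38+3=86, FN=88+66+62+87=303 → 354/743 = 0.4764
  fish: TP=446, FP=16+66+42+7=131, FN=30+35+27+25=117 → 892/1140 = 0.7825
  horse: TP=636, FP=11+62+27+5=105, FN=35+38+42+33=148 → 1272/1525 = 0.8341
  frog: TP=358, FP=10+87+25+33=155, FN=7+3+7+5=22 → 716/893 = 0.8018
Macro-F1 score = mean = (0.7206 + 0.4764 + 0.7825 + 0.8341 + 0.8018) / 5 = 0.723

0.723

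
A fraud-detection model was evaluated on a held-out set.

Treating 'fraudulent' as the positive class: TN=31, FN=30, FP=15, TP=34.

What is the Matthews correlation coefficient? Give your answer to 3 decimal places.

MCC = (TP·TN − FP·FN) / √((TP+FP)(TP+FN)(TN+FP)(TN+FN))
Numerator = 34·31 − 15·30 = 604
Denominator = √(49·64·46·61) = √8799616 = 2966.4147
MCC = 604 / 2966.4147 = 0.204

0.204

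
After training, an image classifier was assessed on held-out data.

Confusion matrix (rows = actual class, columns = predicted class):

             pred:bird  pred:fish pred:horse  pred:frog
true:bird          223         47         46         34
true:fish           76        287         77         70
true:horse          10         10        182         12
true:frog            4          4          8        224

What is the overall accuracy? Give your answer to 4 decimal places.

0.6971

Accuracy = trace / total = (223+287+182+224=916) / 1314 = 916/1314 = 0.6971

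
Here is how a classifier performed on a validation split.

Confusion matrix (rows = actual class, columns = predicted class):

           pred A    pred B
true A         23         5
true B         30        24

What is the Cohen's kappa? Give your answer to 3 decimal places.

0.219

Observed agreement pₒ = trace/N = 47/82 = 0.5732
Expected agreement pₑ = Σ (rowᵢ·colᵢ)/N² = (28·53 + 54·29)/82² = 0.4536
κ = (pₒ − pₑ)/(1 − pₑ) = (0.5732 − 0.4536)/(1 − 0.4536) = 0.219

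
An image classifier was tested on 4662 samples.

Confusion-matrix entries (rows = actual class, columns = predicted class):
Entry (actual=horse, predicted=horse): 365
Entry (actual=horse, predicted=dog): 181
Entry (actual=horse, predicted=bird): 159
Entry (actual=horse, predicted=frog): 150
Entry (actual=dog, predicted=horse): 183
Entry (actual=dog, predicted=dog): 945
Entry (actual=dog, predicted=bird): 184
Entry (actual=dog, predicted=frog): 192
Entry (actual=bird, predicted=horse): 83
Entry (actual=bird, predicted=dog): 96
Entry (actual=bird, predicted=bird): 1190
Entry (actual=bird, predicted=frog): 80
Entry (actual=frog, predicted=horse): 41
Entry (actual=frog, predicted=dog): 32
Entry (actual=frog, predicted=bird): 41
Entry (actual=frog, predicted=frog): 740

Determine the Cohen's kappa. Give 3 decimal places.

Observed agreement pₒ = trace/N = 3240/4662 = 0.6950
Expected agreement pₑ = Σ (rowᵢ·colᵢ)/N² = (855·672 + 1504·1254 + 1449·1574 + 854·1162)/4662² = 0.2638
κ = (pₒ − pₑ)/(1 − pₑ) = (0.6950 − 0.2638)/(1 − 0.2638) = 0.586

0.586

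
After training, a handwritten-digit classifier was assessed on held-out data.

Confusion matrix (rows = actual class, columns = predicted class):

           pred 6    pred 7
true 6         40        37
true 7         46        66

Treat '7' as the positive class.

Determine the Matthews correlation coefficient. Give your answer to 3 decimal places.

0.107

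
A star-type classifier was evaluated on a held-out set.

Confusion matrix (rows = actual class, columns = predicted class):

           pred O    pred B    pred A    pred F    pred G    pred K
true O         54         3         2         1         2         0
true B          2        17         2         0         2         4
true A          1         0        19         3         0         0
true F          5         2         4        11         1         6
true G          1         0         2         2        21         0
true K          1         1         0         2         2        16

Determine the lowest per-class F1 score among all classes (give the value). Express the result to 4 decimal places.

Per-class F1 score (2·TP/(2·TP+FP+FN)):
  O: TP=54, FP=2+1+5+1+1=10, FN=3+2+1+2+0=8 → 108/126 = 0.85714
  B: TP=17, FP=3+0+2+0+1=6, FN=2+2+0+2+4=10 → 34/50 = 0.68000
  A: TP=19, FP=2+2+4+2+0=10, FN=1+0+3+0+0=4 → 38/52 = 0.73077
  F: TP=11, FP=1+0+3+2+2=8, FN=5+2+4+1+6=18 → 22/48 = 0.45833
  G: TP=21, FP=2+2+0+1+2=7, FN=1+0+2+2+0=5 → 42/54 = 0.77778
  K: TP=16, FP=0+4+0+6+0=10, FN=1+1+0+2+2=6 → 32/48 = 0.66667
Lowest is class 'F' with F1 score = 0.4583.

0.4583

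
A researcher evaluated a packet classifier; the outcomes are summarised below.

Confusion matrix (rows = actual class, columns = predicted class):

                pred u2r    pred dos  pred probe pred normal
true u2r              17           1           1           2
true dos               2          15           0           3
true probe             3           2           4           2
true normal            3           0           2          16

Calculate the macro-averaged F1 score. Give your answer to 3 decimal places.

Per-class F1 score (2·TP/(2·TP+FP+FN)):
  u2r: TP=17, FP=2+3+3=8, FN=1+1+2=4 → 34/46 = 0.7391
  dos: TP=15, FP=1+2+0=3, FN=2+0+3=5 → 30/38 = 0.7895
  probe: TP=4, FP=1+0+2=3, FN=3+2+2=7 → 8/18 = 0.4444
  normal: TP=16, FP=2+3+2=7, FN=3+0+2=5 → 32/44 = 0.7273
Macro-F1 score = mean = (0.7391 + 0.7895 + 0.4444 + 0.7273) / 4 = 0.675

0.675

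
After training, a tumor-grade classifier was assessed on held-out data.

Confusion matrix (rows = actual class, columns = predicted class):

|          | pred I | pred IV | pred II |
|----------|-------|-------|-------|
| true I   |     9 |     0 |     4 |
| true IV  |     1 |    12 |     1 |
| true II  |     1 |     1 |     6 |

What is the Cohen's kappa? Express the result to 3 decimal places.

0.655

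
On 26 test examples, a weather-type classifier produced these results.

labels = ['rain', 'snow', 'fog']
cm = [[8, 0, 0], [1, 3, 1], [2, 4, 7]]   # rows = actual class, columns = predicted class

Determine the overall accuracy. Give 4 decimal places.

0.6923

Accuracy = trace / total = (8+3+7=18) / 26 = 18/26 = 0.6923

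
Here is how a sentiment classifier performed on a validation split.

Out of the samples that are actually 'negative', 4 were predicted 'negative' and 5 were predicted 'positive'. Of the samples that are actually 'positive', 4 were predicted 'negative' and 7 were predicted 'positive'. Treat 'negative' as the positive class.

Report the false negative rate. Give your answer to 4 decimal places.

FNR = FN/(FN+TP) = 5/(5+4) = 0.5556

0.5556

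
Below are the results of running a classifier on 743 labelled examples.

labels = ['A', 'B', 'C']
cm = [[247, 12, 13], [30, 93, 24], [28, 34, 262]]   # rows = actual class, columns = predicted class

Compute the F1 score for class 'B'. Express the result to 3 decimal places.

0.650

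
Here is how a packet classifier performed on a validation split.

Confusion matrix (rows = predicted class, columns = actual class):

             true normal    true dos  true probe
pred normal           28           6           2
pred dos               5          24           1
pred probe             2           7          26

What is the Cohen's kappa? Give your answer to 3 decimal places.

0.659

Observed agreement pₒ = trace/N = 78/101 = 0.7723
Expected agreement pₑ = Σ (rowᵢ·colᵢ)/N² = (35·36 + 37·30 + 29·35)/101² = 0.3318
κ = (pₒ − pₑ)/(1 − pₑ) = (0.7723 − 0.3318)/(1 − 0.3318) = 0.659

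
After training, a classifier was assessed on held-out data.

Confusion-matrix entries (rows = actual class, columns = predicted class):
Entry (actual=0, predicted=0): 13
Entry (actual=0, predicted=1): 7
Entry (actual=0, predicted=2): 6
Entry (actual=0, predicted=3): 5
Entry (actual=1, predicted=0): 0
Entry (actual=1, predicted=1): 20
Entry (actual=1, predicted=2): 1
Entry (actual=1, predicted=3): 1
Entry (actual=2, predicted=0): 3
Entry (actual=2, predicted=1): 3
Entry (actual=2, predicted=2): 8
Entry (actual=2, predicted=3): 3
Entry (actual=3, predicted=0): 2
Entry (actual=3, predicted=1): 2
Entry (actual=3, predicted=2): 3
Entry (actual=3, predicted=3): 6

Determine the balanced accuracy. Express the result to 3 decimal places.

0.565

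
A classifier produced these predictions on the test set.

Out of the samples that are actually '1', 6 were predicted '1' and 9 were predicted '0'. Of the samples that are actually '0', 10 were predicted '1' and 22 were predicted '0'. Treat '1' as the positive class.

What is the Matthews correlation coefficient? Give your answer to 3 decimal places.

MCC = (TP·TN − FP·FN) / √((TP+FP)(TP+FN)(TN+FP)(TN+FN))
Numerator = 6·22 − 10·9 = 42
Denominator = √(16·15·32·31) = √238080 = 487.9344
MCC = 42 / 487.9344 = 0.086

0.086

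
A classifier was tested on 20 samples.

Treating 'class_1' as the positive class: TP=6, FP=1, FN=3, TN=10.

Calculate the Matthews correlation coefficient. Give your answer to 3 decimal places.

0.601

MCC = (TP·TN − FP·FN) / √((TP+FP)(TP+FN)(TN+FP)(TN+FN))
Numerator = 6·10 − 1·3 = 57
Denominator = √(7·9·11·13) = √9009 = 94.9158
MCC = 57 / 94.9158 = 0.601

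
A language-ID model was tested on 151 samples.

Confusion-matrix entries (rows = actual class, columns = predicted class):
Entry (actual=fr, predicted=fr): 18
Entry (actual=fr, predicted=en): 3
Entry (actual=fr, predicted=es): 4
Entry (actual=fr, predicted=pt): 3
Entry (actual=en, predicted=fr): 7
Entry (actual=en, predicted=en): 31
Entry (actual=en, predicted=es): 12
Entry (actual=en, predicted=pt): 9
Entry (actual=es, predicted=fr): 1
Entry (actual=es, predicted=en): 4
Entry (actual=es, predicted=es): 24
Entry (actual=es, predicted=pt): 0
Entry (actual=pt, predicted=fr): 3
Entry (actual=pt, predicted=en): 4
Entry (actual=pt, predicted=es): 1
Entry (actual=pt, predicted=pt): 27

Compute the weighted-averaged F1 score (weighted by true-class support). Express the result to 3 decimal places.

Per-class F1 score (2·TP/(2·TP+FP+FN)):
  fr: TP=18, FP=7+1+3=11, FN=3+4+3=10 → 36/57 = 0.6316
  en: TP=31, FP=3+4+4=11, FN=7+12+9=28 → 62/101 = 0.6139
  es: TP=24, FP=4+12+1=17, FN=1+4+0=5 → 48/70 = 0.6857
  pt: TP=27, FP=3+9+0=12, FN=3+4+1=8 → 54/74 = 0.7297
Weighted-F1 score = Σ (supportᵢ/N)·F1 scoreᵢ with N=151: (28/151)·0.6316 + (59/151)·0.6139 + (29/151)·0.6857 + (35/151)·0.7297 = 0.658

0.658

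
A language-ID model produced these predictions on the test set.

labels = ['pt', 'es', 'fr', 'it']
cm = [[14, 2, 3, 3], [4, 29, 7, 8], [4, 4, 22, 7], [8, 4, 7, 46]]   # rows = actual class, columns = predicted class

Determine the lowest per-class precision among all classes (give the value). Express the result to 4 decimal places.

0.4667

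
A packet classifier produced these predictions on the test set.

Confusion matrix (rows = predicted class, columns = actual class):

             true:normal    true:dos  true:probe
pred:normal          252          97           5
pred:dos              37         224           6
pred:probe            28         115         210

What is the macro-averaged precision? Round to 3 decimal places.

Per-class precision (TP/(TP+FP)):
  normal: TP=252, FP=97+5=102 → 252/354 = 0.7119
  dos: TP=224, FP=37+6=43 → 224/267 = 0.8390
  probe: TP=210, FP=28+115=143 → 210/353 = 0.5949
Macro-precision = mean = (0.7119 + 0.8390 + 0.5949) / 3 = 0.715

0.715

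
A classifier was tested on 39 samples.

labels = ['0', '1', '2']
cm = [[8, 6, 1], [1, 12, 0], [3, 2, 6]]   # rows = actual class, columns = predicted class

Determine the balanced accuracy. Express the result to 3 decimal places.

0.667

Balanced accuracy = mean of per-class recall.
  0: recall = 8/15 = 0.5333
  1: recall = 12/13 = 0.9231
  2: recall = 6/11 = 0.5455
Mean = (0.5333 + 0.9231 + 0.5455) / 3 = 0.667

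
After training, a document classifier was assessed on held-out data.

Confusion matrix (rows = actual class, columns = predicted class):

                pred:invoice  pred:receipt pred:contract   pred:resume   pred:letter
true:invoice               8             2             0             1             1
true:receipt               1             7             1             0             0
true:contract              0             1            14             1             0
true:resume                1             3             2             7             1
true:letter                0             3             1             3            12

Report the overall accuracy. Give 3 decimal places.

0.686

Accuracy = trace / total = (8+7+14+7+12=48) / 70 = 48/70 = 0.686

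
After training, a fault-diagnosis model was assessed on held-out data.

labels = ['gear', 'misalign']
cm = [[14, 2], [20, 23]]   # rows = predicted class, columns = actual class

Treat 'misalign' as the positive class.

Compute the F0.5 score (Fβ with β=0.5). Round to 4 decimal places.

Fβ = (1+β²)·TP / ((1+β²)·TP + β²·FN + FP), with β²=1/4
= 1.25·23 / (1.25·23 + 0.25·2 + 20) = 0.5838

0.5838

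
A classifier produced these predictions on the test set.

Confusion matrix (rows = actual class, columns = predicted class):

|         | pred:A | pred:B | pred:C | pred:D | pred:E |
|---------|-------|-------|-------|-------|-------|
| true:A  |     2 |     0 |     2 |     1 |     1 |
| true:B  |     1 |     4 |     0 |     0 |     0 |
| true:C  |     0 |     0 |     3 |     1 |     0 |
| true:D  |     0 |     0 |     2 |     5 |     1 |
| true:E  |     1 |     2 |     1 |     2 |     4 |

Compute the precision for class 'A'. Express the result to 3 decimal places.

Treat 'A' as positive and all other classes as negative.
precision = TP/(TP+FP).
A: TP=2, FP=1+0+0+1=2 → 2/4 = 0.5000

0.500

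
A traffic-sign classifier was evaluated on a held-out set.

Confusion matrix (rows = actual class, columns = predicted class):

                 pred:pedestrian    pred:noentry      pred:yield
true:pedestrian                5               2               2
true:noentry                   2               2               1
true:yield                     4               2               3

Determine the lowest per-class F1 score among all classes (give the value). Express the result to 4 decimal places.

Per-class F1 score (2·TP/(2·TP+FP+FN)):
  pedestrian: TP=5, FP=2+4=6, FN=2+2=4 → 10/20 = 0.50000
  noentry: TP=2, FP=2+2=4, FN=2+1=3 → 4/11 = 0.36364
  yield: TP=3, FP=2+1=3, FN=4+2=6 → 6/15 = 0.40000
Lowest is class 'noentry' with F1 score = 0.3636.

0.3636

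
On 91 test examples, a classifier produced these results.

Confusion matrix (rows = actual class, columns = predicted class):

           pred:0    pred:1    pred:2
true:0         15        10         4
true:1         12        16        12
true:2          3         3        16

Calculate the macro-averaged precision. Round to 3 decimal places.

0.517

Per-class precision (TP/(TP+FP)):
  0: TP=15, FP=12+3=15 → 15/30 = 0.5000
  1: TP=16, FP=10+3=13 → 16/29 = 0.5517
  2: TP=16, FP=4+12=16 → 16/32 = 0.5000
Macro-precision = mean = (0.5000 + 0.5517 + 0.5000) / 3 = 0.517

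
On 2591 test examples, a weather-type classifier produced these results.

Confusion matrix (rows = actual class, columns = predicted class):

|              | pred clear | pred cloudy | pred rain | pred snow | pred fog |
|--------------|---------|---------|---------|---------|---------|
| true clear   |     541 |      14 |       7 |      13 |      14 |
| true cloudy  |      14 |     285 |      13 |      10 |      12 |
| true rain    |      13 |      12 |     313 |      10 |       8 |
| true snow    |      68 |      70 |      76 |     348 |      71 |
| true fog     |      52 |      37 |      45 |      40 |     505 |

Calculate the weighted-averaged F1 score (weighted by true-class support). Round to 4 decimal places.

0.7632

Per-class F1 score (2·TP/(2·TP+FP+FN)):
  clear: TP=541, FP=14+13+68+52=147, FN=14+7+13+14=48 → 1082/1277 = 0.84730
  cloudy: TP=285, FP=14+12+70+37=133, FN=14+13+10+12=49 → 570/752 = 0.75798
  rain: TP=313, FP=7+13+76+45=141, FN=13+12+10+8=43 → 626/810 = 0.77284
  snow: TP=348, FP=13+10+10+40=73, FN=68+70+76+71=285 → 696/1054 = 0.66034
  fog: TP=505, FP=14+12+8+71=105, FN=52+37+45+40=174 → 1010/1289 = 0.78355
Weighted-F1 score = Σ (supportᵢ/N)·F1 scoreᵢ with N=2591: (589/2591)·0.84730 + (334/2591)·0.75798 + (356/2591)·0.77284 + (633/2591)·0.66034 + (679/2591)·0.78355 = 0.7632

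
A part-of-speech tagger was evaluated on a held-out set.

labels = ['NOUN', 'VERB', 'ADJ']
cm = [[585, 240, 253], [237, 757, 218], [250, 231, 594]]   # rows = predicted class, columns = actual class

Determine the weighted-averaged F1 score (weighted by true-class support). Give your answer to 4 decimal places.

0.5755

Per-class F1 score (2·TP/(2·TP+FP+FN)):
  NOUN: TP=585, FP=240+253=493, FN=237+250=487 → 1170/2150 = 0.54419
  VERB: TP=757, FP=237+218=455, FN=240+231=471 → 1514/2440 = 0.62049
  ADJ: TP=594, FP=250+231=481, FN=253+218=471 → 1188/2140 = 0.55514
Weighted-F1 score = Σ (supportᵢ/N)·F1 scoreᵢ with N=3365: (1072/3365)·0.54419 + (1228/3365)·0.62049 + (1065/3365)·0.55514 = 0.5755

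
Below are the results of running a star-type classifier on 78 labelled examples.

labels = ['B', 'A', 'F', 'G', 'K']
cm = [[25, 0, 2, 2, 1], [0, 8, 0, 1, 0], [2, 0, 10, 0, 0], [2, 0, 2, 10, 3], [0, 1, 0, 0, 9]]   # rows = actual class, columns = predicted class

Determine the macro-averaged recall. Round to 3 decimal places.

0.809

Per-class recall (TP/(TP+FN)):
  B: TP=25, FN=0+2+2+1=5 → 25/30 = 0.8333
  A: TP=8, FN=0+0+1+0=1 → 8/9 = 0.8889
  F: TP=10, FN=2+0+0+0=2 → 10/12 = 0.8333
  G: TP=10, FN=2+0+2+3=7 → 10/17 = 0.5882
  K: TP=9, FN=0+1+0+0=1 → 9/10 = 0.9000
Macro-recall = mean = (0.8333 + 0.8889 + 0.8333 + 0.5882 + 0.9000) / 5 = 0.809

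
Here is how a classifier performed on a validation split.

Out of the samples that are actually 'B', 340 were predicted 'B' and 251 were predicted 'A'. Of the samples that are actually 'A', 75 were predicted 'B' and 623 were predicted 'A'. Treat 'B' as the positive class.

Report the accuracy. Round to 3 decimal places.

Accuracy = (TP+TN)/N = (340+623)/1289 = 0.747

0.747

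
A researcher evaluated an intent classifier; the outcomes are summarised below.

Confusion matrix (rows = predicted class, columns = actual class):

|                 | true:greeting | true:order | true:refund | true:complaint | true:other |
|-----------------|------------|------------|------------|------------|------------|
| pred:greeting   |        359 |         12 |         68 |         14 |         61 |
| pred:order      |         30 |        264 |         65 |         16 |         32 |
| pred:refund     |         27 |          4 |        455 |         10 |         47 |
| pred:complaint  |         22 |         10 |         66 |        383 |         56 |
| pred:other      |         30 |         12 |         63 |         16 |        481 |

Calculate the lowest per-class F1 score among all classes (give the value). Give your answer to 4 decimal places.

0.7222

Per-class F1 score (2·TP/(2·TP+FP+FN)):
  greeting: TP=359, FP=12+68+14+61=155, FN=30+27+22+30=109 → 718/982 = 0.73116
  order: TP=264, FP=30+65+16+32=143, FN=12+4+10+12=38 → 528/709 = 0.74471
  refund: TP=455, FP=27+4+10+47=88, FN=68+65+66+63=262 → 910/1260 = 0.72222
  complaint: TP=383, FP=22+10+66+56=154, FN=14+16+10+16=56 → 766/976 = 0.78484
  other: TP=481, FP=30+12+63+16=121, FN=61+32+47+56=196 → 962/1279 = 0.75215
Lowest is class 'refund' with F1 score = 0.7222.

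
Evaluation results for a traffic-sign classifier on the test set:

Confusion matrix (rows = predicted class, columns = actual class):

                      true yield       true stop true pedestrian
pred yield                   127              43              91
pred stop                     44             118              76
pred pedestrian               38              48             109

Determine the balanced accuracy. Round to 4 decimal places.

Balanced accuracy = mean of per-class recall.
  yield: recall = 127/209 = 0.60766
  stop: recall = 118/209 = 0.56459
  pedestrian: recall = 109/276 = 0.39493
Mean = (0.60766 + 0.56459 + 0.39493) / 3 = 0.5224

0.5224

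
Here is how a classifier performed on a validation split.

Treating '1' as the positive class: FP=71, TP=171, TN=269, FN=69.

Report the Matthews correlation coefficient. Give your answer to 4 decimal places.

0.5031

MCC = (TP·TN − FP·FN) / √((TP+FP)(TP+FN)(TN+FP)(TN+FN))
Numerator = 171·269 − 71·69 = 41100
Denominator = √(242·240·340·338) = √6674553600 = 81697.9412
MCC = 41100 / 81697.9412 = 0.5031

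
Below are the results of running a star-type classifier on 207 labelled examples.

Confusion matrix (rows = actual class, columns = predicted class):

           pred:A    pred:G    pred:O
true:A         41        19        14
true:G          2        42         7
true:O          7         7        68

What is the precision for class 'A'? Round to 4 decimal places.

0.8200

precision = TP/(TP+FP).
A: TP=41, FP=2+7=9 → 41/50 = 0.82000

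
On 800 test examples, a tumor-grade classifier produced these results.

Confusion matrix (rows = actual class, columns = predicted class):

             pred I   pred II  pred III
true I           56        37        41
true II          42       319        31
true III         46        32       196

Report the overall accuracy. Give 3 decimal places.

0.714

Accuracy = trace / total = (56+319+196=571) / 800 = 571/800 = 0.714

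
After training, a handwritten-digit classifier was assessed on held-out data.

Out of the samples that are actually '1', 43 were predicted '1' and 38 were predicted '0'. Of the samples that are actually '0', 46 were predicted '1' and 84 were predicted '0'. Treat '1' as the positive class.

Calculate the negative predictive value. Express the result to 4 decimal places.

0.6885

NPV = TN/(TN+FN) = 84/(84+38) = 0.6885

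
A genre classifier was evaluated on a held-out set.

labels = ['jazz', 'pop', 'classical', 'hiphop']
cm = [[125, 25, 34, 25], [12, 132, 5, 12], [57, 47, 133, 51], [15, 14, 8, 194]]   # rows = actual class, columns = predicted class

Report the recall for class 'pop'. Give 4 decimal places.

0.8199

One-vs-rest for 'pop': TP = diagonal; FP = other classes predicted 'pop'; FN = 'pop' predicted as other.
recall = TP/(TP+FN).
pop: TP=132, FN=12+5+12=29 → 132/161 = 0.81988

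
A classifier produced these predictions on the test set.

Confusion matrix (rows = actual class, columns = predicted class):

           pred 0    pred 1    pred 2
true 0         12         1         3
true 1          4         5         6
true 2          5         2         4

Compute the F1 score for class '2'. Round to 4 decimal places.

0.3333

Take TP from the diagonal, FP from the rest of the '2' prediction marginal, FN from the rest of the '2' actual marginal.
F1 score = 2·TP/(2·TP+FP+FN).
2: TP=4, FP=3+6=9, FN=5+2=7 → 8/24 = 0.33333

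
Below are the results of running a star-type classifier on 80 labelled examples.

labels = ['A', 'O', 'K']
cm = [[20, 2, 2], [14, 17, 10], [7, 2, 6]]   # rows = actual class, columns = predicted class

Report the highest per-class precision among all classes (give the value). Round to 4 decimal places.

0.8095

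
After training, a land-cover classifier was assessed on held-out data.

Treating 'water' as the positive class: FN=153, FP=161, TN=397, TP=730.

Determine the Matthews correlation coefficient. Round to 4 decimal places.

0.5397

MCC = (TP·TN − FP·FN) / √((TP+FP)(TP+FN)(TN+FP)(TN+FN))
Numerator = 730·397 − 161·153 = 265177
Denominator = √(891·883·558·550) = √241454495700 = 491380.1947
MCC = 265177 / 491380.1947 = 0.5397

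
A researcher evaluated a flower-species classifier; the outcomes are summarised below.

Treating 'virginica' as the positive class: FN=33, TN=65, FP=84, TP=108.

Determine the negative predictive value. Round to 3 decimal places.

NPV = TN/(TN+FN) = 65/(65+33) = 0.663

0.663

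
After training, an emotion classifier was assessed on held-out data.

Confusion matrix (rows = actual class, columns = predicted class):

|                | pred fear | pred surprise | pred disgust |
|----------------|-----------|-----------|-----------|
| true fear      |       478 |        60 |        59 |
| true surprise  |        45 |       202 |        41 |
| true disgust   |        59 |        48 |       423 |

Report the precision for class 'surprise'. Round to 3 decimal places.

Take TP from the diagonal, FP from the rest of the 'surprise' prediction marginal, FN from the rest of the 'surprise' actual marginal.
precision = TP/(TP+FP).
surprise: TP=202, FP=60+48=108 → 202/310 = 0.6516

0.652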